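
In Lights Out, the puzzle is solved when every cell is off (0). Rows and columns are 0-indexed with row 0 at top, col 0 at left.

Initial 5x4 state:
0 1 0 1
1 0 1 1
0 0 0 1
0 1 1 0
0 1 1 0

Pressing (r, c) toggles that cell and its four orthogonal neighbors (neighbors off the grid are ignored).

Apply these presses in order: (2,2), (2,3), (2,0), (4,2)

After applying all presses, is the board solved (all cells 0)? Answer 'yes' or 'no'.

Answer: no

Derivation:
After press 1 at (2,2):
0 1 0 1
1 0 0 1
0 1 1 0
0 1 0 0
0 1 1 0

After press 2 at (2,3):
0 1 0 1
1 0 0 0
0 1 0 1
0 1 0 1
0 1 1 0

After press 3 at (2,0):
0 1 0 1
0 0 0 0
1 0 0 1
1 1 0 1
0 1 1 0

After press 4 at (4,2):
0 1 0 1
0 0 0 0
1 0 0 1
1 1 1 1
0 0 0 1

Lights still on: 9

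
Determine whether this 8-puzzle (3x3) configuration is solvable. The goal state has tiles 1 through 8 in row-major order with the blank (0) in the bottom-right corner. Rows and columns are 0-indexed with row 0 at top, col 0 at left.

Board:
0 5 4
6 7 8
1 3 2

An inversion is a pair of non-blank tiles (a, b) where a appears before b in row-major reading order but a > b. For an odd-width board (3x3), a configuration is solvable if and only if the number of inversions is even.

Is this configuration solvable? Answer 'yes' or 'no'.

Inversions (pairs i<j in row-major order where tile[i] > tile[j] > 0): 17
17 is odd, so the puzzle is not solvable.

Answer: no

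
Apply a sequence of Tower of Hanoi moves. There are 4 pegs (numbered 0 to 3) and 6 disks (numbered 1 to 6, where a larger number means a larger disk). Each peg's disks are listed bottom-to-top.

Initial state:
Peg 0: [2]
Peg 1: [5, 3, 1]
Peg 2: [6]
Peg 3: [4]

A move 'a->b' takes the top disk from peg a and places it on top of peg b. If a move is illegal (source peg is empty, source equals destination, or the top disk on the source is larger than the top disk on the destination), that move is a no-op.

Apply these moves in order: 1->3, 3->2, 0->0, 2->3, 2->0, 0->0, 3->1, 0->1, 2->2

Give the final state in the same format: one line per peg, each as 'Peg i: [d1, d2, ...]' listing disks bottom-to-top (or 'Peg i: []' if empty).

After move 1 (1->3):
Peg 0: [2]
Peg 1: [5, 3]
Peg 2: [6]
Peg 3: [4, 1]

After move 2 (3->2):
Peg 0: [2]
Peg 1: [5, 3]
Peg 2: [6, 1]
Peg 3: [4]

After move 3 (0->0):
Peg 0: [2]
Peg 1: [5, 3]
Peg 2: [6, 1]
Peg 3: [4]

After move 4 (2->3):
Peg 0: [2]
Peg 1: [5, 3]
Peg 2: [6]
Peg 3: [4, 1]

After move 5 (2->0):
Peg 0: [2]
Peg 1: [5, 3]
Peg 2: [6]
Peg 3: [4, 1]

After move 6 (0->0):
Peg 0: [2]
Peg 1: [5, 3]
Peg 2: [6]
Peg 3: [4, 1]

After move 7 (3->1):
Peg 0: [2]
Peg 1: [5, 3, 1]
Peg 2: [6]
Peg 3: [4]

After move 8 (0->1):
Peg 0: [2]
Peg 1: [5, 3, 1]
Peg 2: [6]
Peg 3: [4]

After move 9 (2->2):
Peg 0: [2]
Peg 1: [5, 3, 1]
Peg 2: [6]
Peg 3: [4]

Answer: Peg 0: [2]
Peg 1: [5, 3, 1]
Peg 2: [6]
Peg 3: [4]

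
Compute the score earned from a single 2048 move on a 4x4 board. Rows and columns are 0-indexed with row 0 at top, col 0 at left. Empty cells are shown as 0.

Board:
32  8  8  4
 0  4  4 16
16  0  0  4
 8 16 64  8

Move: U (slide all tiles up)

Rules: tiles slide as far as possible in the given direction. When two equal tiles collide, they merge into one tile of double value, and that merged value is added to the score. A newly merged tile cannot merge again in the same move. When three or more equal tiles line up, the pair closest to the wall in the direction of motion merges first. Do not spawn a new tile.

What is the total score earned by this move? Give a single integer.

Slide up:
col 0: [32, 0, 16, 8] -> [32, 16, 8, 0]  score +0 (running 0)
col 1: [8, 4, 0, 16] -> [8, 4, 16, 0]  score +0 (running 0)
col 2: [8, 4, 0, 64] -> [8, 4, 64, 0]  score +0 (running 0)
col 3: [4, 16, 4, 8] -> [4, 16, 4, 8]  score +0 (running 0)
Board after move:
32  8  8  4
16  4  4 16
 8 16 64  4
 0  0  0  8

Answer: 0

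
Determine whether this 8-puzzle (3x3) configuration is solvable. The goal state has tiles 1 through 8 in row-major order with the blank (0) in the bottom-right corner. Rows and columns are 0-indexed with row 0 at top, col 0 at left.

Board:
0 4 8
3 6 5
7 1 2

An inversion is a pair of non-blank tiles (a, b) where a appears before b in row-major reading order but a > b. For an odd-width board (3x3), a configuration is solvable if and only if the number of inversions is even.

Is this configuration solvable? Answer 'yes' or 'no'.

Inversions (pairs i<j in row-major order where tile[i] > tile[j] > 0): 18
18 is even, so the puzzle is solvable.

Answer: yes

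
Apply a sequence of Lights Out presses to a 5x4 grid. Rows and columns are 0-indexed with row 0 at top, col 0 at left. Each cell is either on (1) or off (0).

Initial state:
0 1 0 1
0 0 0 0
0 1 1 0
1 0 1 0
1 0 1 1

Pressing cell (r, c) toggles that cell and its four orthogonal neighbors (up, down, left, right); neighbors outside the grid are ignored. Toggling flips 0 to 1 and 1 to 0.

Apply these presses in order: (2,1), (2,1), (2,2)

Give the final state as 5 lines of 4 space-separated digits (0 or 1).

After press 1 at (2,1):
0 1 0 1
0 1 0 0
1 0 0 0
1 1 1 0
1 0 1 1

After press 2 at (2,1):
0 1 0 1
0 0 0 0
0 1 1 0
1 0 1 0
1 0 1 1

After press 3 at (2,2):
0 1 0 1
0 0 1 0
0 0 0 1
1 0 0 0
1 0 1 1

Answer: 0 1 0 1
0 0 1 0
0 0 0 1
1 0 0 0
1 0 1 1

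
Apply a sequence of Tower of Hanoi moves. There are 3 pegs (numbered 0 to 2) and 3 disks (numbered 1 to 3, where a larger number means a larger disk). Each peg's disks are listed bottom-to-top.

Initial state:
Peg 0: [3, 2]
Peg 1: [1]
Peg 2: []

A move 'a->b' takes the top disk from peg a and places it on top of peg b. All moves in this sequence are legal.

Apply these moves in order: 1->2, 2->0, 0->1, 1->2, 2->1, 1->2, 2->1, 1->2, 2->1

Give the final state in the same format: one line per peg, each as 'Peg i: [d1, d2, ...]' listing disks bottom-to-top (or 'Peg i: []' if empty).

After move 1 (1->2):
Peg 0: [3, 2]
Peg 1: []
Peg 2: [1]

After move 2 (2->0):
Peg 0: [3, 2, 1]
Peg 1: []
Peg 2: []

After move 3 (0->1):
Peg 0: [3, 2]
Peg 1: [1]
Peg 2: []

After move 4 (1->2):
Peg 0: [3, 2]
Peg 1: []
Peg 2: [1]

After move 5 (2->1):
Peg 0: [3, 2]
Peg 1: [1]
Peg 2: []

After move 6 (1->2):
Peg 0: [3, 2]
Peg 1: []
Peg 2: [1]

After move 7 (2->1):
Peg 0: [3, 2]
Peg 1: [1]
Peg 2: []

After move 8 (1->2):
Peg 0: [3, 2]
Peg 1: []
Peg 2: [1]

After move 9 (2->1):
Peg 0: [3, 2]
Peg 1: [1]
Peg 2: []

Answer: Peg 0: [3, 2]
Peg 1: [1]
Peg 2: []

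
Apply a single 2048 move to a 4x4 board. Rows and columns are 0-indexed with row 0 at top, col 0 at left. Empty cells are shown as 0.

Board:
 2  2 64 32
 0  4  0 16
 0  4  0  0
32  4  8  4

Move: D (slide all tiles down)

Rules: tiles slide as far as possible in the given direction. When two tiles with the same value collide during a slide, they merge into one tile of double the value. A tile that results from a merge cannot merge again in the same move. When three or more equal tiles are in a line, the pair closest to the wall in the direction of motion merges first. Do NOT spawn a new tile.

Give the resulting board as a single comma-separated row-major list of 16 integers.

Slide down:
col 0: [2, 0, 0, 32] -> [0, 0, 2, 32]
col 1: [2, 4, 4, 4] -> [0, 2, 4, 8]
col 2: [64, 0, 0, 8] -> [0, 0, 64, 8]
col 3: [32, 16, 0, 4] -> [0, 32, 16, 4]

Answer: 0, 0, 0, 0, 0, 2, 0, 32, 2, 4, 64, 16, 32, 8, 8, 4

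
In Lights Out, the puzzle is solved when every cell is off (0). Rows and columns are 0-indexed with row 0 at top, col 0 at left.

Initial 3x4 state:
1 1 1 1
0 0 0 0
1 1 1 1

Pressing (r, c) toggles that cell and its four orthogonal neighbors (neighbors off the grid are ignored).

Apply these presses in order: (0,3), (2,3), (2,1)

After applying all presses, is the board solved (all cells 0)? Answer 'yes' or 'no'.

After press 1 at (0,3):
1 1 0 0
0 0 0 1
1 1 1 1

After press 2 at (2,3):
1 1 0 0
0 0 0 0
1 1 0 0

After press 3 at (2,1):
1 1 0 0
0 1 0 0
0 0 1 0

Lights still on: 4

Answer: no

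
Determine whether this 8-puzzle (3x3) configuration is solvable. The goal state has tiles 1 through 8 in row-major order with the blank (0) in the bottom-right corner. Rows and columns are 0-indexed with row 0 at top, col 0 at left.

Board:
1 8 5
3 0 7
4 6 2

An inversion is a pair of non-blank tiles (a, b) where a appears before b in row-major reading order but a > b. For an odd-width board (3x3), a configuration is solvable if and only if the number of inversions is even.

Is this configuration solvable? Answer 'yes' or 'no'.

Answer: no

Derivation:
Inversions (pairs i<j in row-major order where tile[i] > tile[j] > 0): 15
15 is odd, so the puzzle is not solvable.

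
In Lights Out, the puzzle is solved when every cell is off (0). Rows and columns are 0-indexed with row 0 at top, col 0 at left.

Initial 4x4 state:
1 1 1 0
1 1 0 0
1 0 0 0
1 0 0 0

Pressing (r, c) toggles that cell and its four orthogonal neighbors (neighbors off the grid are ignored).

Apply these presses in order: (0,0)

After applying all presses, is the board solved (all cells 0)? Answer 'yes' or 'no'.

After press 1 at (0,0):
0 0 1 0
0 1 0 0
1 0 0 0
1 0 0 0

Lights still on: 4

Answer: no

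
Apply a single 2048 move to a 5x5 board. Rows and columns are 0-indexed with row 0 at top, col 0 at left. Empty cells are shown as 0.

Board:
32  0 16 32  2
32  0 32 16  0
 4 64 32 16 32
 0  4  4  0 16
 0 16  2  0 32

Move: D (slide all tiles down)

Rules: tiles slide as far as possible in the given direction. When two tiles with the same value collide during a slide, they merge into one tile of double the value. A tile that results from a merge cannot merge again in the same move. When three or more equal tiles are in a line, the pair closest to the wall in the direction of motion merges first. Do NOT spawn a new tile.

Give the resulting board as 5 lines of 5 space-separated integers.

Slide down:
col 0: [32, 32, 4, 0, 0] -> [0, 0, 0, 64, 4]
col 1: [0, 0, 64, 4, 16] -> [0, 0, 64, 4, 16]
col 2: [16, 32, 32, 4, 2] -> [0, 16, 64, 4, 2]
col 3: [32, 16, 16, 0, 0] -> [0, 0, 0, 32, 32]
col 4: [2, 0, 32, 16, 32] -> [0, 2, 32, 16, 32]

Answer:  0  0  0  0  0
 0  0 16  0  2
 0 64 64  0 32
64  4  4 32 16
 4 16  2 32 32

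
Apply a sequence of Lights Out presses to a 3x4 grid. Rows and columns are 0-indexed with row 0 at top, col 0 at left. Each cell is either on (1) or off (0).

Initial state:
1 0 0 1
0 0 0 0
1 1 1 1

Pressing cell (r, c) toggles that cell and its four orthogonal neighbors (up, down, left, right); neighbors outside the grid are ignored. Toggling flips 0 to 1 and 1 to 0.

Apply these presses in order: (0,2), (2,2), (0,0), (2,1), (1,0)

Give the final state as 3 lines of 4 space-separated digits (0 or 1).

Answer: 1 0 1 0
0 0 0 0
1 1 1 0

Derivation:
After press 1 at (0,2):
1 1 1 0
0 0 1 0
1 1 1 1

After press 2 at (2,2):
1 1 1 0
0 0 0 0
1 0 0 0

After press 3 at (0,0):
0 0 1 0
1 0 0 0
1 0 0 0

After press 4 at (2,1):
0 0 1 0
1 1 0 0
0 1 1 0

After press 5 at (1,0):
1 0 1 0
0 0 0 0
1 1 1 0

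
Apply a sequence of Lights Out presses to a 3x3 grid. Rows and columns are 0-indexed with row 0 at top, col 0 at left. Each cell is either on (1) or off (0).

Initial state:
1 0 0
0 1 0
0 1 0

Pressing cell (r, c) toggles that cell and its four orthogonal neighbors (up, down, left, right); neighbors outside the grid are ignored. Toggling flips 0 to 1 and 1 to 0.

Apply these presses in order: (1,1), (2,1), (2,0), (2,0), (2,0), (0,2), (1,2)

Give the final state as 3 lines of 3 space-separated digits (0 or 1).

Answer: 1 0 0
0 0 1
0 0 0

Derivation:
After press 1 at (1,1):
1 1 0
1 0 1
0 0 0

After press 2 at (2,1):
1 1 0
1 1 1
1 1 1

After press 3 at (2,0):
1 1 0
0 1 1
0 0 1

After press 4 at (2,0):
1 1 0
1 1 1
1 1 1

After press 5 at (2,0):
1 1 0
0 1 1
0 0 1

After press 6 at (0,2):
1 0 1
0 1 0
0 0 1

After press 7 at (1,2):
1 0 0
0 0 1
0 0 0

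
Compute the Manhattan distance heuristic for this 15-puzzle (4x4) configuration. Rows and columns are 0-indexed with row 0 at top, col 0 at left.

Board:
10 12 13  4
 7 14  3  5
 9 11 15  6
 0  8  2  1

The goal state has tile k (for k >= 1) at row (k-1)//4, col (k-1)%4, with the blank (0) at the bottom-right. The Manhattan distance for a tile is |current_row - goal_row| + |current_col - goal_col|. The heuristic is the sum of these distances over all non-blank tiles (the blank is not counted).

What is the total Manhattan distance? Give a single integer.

Tile 10: (0,0)->(2,1) = 3
Tile 12: (0,1)->(2,3) = 4
Tile 13: (0,2)->(3,0) = 5
Tile 4: (0,3)->(0,3) = 0
Tile 7: (1,0)->(1,2) = 2
Tile 14: (1,1)->(3,1) = 2
Tile 3: (1,2)->(0,2) = 1
Tile 5: (1,3)->(1,0) = 3
Tile 9: (2,0)->(2,0) = 0
Tile 11: (2,1)->(2,2) = 1
Tile 15: (2,2)->(3,2) = 1
Tile 6: (2,3)->(1,1) = 3
Tile 8: (3,1)->(1,3) = 4
Tile 2: (3,2)->(0,1) = 4
Tile 1: (3,3)->(0,0) = 6
Sum: 3 + 4 + 5 + 0 + 2 + 2 + 1 + 3 + 0 + 1 + 1 + 3 + 4 + 4 + 6 = 39

Answer: 39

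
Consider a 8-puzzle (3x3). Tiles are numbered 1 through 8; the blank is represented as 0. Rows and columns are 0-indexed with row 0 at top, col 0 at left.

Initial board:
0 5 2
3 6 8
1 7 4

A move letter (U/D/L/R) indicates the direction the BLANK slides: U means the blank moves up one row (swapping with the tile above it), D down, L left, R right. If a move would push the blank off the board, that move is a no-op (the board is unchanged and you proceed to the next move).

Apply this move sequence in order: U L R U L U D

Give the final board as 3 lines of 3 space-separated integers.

Answer: 3 5 2
0 6 8
1 7 4

Derivation:
After move 1 (U):
0 5 2
3 6 8
1 7 4

After move 2 (L):
0 5 2
3 6 8
1 7 4

After move 3 (R):
5 0 2
3 6 8
1 7 4

After move 4 (U):
5 0 2
3 6 8
1 7 4

After move 5 (L):
0 5 2
3 6 8
1 7 4

After move 6 (U):
0 5 2
3 6 8
1 7 4

After move 7 (D):
3 5 2
0 6 8
1 7 4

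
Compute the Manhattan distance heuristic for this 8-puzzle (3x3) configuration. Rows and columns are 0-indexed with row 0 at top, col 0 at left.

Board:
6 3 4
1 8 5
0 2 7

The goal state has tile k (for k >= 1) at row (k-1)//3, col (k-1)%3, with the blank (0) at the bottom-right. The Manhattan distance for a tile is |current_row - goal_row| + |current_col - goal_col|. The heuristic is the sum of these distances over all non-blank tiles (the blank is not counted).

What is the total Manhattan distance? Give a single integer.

Answer: 14

Derivation:
Tile 6: (0,0)->(1,2) = 3
Tile 3: (0,1)->(0,2) = 1
Tile 4: (0,2)->(1,0) = 3
Tile 1: (1,0)->(0,0) = 1
Tile 8: (1,1)->(2,1) = 1
Tile 5: (1,2)->(1,1) = 1
Tile 2: (2,1)->(0,1) = 2
Tile 7: (2,2)->(2,0) = 2
Sum: 3 + 1 + 3 + 1 + 1 + 1 + 2 + 2 = 14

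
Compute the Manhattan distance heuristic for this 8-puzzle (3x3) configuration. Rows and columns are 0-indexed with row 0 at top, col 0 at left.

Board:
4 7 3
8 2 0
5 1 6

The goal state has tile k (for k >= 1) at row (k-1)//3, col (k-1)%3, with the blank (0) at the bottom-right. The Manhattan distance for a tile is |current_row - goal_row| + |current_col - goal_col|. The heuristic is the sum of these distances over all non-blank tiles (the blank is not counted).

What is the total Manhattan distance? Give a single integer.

Answer: 13

Derivation:
Tile 4: at (0,0), goal (1,0), distance |0-1|+|0-0| = 1
Tile 7: at (0,1), goal (2,0), distance |0-2|+|1-0| = 3
Tile 3: at (0,2), goal (0,2), distance |0-0|+|2-2| = 0
Tile 8: at (1,0), goal (2,1), distance |1-2|+|0-1| = 2
Tile 2: at (1,1), goal (0,1), distance |1-0|+|1-1| = 1
Tile 5: at (2,0), goal (1,1), distance |2-1|+|0-1| = 2
Tile 1: at (2,1), goal (0,0), distance |2-0|+|1-0| = 3
Tile 6: at (2,2), goal (1,2), distance |2-1|+|2-2| = 1
Sum: 1 + 3 + 0 + 2 + 1 + 2 + 3 + 1 = 13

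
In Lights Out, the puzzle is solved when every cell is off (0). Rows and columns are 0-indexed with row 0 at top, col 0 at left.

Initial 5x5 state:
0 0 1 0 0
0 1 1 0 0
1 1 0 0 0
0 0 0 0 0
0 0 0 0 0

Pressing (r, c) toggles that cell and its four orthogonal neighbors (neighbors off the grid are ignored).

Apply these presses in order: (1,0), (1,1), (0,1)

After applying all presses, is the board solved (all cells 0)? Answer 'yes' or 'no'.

Answer: yes

Derivation:
After press 1 at (1,0):
1 0 1 0 0
1 0 1 0 0
0 1 0 0 0
0 0 0 0 0
0 0 0 0 0

After press 2 at (1,1):
1 1 1 0 0
0 1 0 0 0
0 0 0 0 0
0 0 0 0 0
0 0 0 0 0

After press 3 at (0,1):
0 0 0 0 0
0 0 0 0 0
0 0 0 0 0
0 0 0 0 0
0 0 0 0 0

Lights still on: 0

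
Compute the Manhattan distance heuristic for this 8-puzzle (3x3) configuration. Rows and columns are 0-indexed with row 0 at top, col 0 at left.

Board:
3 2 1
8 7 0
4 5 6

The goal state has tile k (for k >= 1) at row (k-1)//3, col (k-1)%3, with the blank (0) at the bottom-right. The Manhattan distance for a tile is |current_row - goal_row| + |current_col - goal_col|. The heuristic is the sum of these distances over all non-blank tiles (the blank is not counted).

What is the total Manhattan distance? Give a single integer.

Answer: 11

Derivation:
Tile 3: at (0,0), goal (0,2), distance |0-0|+|0-2| = 2
Tile 2: at (0,1), goal (0,1), distance |0-0|+|1-1| = 0
Tile 1: at (0,2), goal (0,0), distance |0-0|+|2-0| = 2
Tile 8: at (1,0), goal (2,1), distance |1-2|+|0-1| = 2
Tile 7: at (1,1), goal (2,0), distance |1-2|+|1-0| = 2
Tile 4: at (2,0), goal (1,0), distance |2-1|+|0-0| = 1
Tile 5: at (2,1), goal (1,1), distance |2-1|+|1-1| = 1
Tile 6: at (2,2), goal (1,2), distance |2-1|+|2-2| = 1
Sum: 2 + 0 + 2 + 2 + 2 + 1 + 1 + 1 = 11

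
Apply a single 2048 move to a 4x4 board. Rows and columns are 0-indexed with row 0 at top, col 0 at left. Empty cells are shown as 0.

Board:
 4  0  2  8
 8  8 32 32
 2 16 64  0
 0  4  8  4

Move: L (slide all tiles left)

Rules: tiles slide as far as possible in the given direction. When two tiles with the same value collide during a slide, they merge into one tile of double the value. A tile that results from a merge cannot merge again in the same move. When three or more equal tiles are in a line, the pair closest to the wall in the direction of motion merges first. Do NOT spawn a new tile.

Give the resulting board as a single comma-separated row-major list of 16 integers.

Answer: 4, 2, 8, 0, 16, 64, 0, 0, 2, 16, 64, 0, 4, 8, 4, 0

Derivation:
Slide left:
row 0: [4, 0, 2, 8] -> [4, 2, 8, 0]
row 1: [8, 8, 32, 32] -> [16, 64, 0, 0]
row 2: [2, 16, 64, 0] -> [2, 16, 64, 0]
row 3: [0, 4, 8, 4] -> [4, 8, 4, 0]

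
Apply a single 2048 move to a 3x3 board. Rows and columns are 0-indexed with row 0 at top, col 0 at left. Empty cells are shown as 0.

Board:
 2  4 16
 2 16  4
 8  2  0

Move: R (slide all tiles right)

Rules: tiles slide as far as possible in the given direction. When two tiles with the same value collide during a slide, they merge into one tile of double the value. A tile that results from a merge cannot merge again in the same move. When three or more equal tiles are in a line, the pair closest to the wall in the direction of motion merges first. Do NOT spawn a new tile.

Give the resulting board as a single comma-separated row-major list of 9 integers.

Slide right:
row 0: [2, 4, 16] -> [2, 4, 16]
row 1: [2, 16, 4] -> [2, 16, 4]
row 2: [8, 2, 0] -> [0, 8, 2]

Answer: 2, 4, 16, 2, 16, 4, 0, 8, 2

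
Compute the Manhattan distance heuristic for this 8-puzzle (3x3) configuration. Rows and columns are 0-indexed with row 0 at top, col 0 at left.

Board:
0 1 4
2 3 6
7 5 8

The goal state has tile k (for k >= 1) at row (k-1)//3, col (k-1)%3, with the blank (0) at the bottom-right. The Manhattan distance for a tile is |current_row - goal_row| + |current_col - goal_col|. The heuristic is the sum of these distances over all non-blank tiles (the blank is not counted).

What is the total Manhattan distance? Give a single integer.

Tile 1: at (0,1), goal (0,0), distance |0-0|+|1-0| = 1
Tile 4: at (0,2), goal (1,0), distance |0-1|+|2-0| = 3
Tile 2: at (1,0), goal (0,1), distance |1-0|+|0-1| = 2
Tile 3: at (1,1), goal (0,2), distance |1-0|+|1-2| = 2
Tile 6: at (1,2), goal (1,2), distance |1-1|+|2-2| = 0
Tile 7: at (2,0), goal (2,0), distance |2-2|+|0-0| = 0
Tile 5: at (2,1), goal (1,1), distance |2-1|+|1-1| = 1
Tile 8: at (2,2), goal (2,1), distance |2-2|+|2-1| = 1
Sum: 1 + 3 + 2 + 2 + 0 + 0 + 1 + 1 = 10

Answer: 10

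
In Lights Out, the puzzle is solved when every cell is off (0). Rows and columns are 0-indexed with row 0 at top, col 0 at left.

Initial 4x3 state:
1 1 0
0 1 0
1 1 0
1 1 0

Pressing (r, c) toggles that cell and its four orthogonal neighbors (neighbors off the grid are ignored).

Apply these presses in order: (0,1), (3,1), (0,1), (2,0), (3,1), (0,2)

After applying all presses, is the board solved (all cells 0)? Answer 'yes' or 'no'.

After press 1 at (0,1):
0 0 1
0 0 0
1 1 0
1 1 0

After press 2 at (3,1):
0 0 1
0 0 0
1 0 0
0 0 1

After press 3 at (0,1):
1 1 0
0 1 0
1 0 0
0 0 1

After press 4 at (2,0):
1 1 0
1 1 0
0 1 0
1 0 1

After press 5 at (3,1):
1 1 0
1 1 0
0 0 0
0 1 0

After press 6 at (0,2):
1 0 1
1 1 1
0 0 0
0 1 0

Lights still on: 6

Answer: no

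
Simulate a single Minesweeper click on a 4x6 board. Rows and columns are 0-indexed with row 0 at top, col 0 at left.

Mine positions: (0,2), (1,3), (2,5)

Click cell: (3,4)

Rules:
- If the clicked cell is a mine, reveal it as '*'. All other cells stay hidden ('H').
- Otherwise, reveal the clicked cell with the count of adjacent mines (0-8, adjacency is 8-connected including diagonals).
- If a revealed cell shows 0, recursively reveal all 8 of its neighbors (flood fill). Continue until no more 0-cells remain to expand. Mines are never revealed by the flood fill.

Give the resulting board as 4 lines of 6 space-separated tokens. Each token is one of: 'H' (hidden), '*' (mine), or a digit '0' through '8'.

H H H H H H
H H H H H H
H H H H H H
H H H H 1 H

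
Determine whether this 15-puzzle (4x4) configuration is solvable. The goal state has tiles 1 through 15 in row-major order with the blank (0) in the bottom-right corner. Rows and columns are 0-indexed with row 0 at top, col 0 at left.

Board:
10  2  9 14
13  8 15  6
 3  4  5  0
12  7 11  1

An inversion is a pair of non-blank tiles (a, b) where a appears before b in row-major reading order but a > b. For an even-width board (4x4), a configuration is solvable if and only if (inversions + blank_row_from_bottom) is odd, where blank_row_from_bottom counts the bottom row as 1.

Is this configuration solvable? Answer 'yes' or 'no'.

Answer: no

Derivation:
Inversions: 62
Blank is in row 2 (0-indexed from top), which is row 2 counting from the bottom (bottom = 1).
62 + 2 = 64, which is even, so the puzzle is not solvable.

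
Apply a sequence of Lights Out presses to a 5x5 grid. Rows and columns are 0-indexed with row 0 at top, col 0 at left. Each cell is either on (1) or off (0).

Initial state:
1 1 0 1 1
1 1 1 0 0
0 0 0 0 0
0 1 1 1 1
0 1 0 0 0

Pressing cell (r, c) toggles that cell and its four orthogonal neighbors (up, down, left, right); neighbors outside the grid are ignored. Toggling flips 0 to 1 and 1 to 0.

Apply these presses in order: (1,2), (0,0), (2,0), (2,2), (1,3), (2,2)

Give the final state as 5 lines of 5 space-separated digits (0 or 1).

After press 1 at (1,2):
1 1 1 1 1
1 0 0 1 0
0 0 1 0 0
0 1 1 1 1
0 1 0 0 0

After press 2 at (0,0):
0 0 1 1 1
0 0 0 1 0
0 0 1 0 0
0 1 1 1 1
0 1 0 0 0

After press 3 at (2,0):
0 0 1 1 1
1 0 0 1 0
1 1 1 0 0
1 1 1 1 1
0 1 0 0 0

After press 4 at (2,2):
0 0 1 1 1
1 0 1 1 0
1 0 0 1 0
1 1 0 1 1
0 1 0 0 0

After press 5 at (1,3):
0 0 1 0 1
1 0 0 0 1
1 0 0 0 0
1 1 0 1 1
0 1 0 0 0

After press 6 at (2,2):
0 0 1 0 1
1 0 1 0 1
1 1 1 1 0
1 1 1 1 1
0 1 0 0 0

Answer: 0 0 1 0 1
1 0 1 0 1
1 1 1 1 0
1 1 1 1 1
0 1 0 0 0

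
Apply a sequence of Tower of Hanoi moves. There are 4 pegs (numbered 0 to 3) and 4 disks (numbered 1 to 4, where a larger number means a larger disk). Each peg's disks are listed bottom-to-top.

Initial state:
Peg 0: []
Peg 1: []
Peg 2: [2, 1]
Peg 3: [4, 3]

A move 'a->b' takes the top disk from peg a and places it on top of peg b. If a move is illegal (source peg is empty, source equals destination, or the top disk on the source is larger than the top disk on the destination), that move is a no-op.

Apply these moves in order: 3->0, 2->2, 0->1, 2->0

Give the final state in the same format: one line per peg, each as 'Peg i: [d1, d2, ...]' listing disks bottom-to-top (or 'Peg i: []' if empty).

Answer: Peg 0: [1]
Peg 1: [3]
Peg 2: [2]
Peg 3: [4]

Derivation:
After move 1 (3->0):
Peg 0: [3]
Peg 1: []
Peg 2: [2, 1]
Peg 3: [4]

After move 2 (2->2):
Peg 0: [3]
Peg 1: []
Peg 2: [2, 1]
Peg 3: [4]

After move 3 (0->1):
Peg 0: []
Peg 1: [3]
Peg 2: [2, 1]
Peg 3: [4]

After move 4 (2->0):
Peg 0: [1]
Peg 1: [3]
Peg 2: [2]
Peg 3: [4]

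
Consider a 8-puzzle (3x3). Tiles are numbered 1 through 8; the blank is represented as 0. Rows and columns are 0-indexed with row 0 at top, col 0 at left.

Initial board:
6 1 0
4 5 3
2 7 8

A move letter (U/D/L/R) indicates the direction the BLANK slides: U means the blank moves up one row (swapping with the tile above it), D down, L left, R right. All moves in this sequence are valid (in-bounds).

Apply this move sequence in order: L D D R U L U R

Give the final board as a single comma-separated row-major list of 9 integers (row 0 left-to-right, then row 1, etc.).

Answer: 6, 1, 0, 4, 5, 7, 2, 8, 3

Derivation:
After move 1 (L):
6 0 1
4 5 3
2 7 8

After move 2 (D):
6 5 1
4 0 3
2 7 8

After move 3 (D):
6 5 1
4 7 3
2 0 8

After move 4 (R):
6 5 1
4 7 3
2 8 0

After move 5 (U):
6 5 1
4 7 0
2 8 3

After move 6 (L):
6 5 1
4 0 7
2 8 3

After move 7 (U):
6 0 1
4 5 7
2 8 3

After move 8 (R):
6 1 0
4 5 7
2 8 3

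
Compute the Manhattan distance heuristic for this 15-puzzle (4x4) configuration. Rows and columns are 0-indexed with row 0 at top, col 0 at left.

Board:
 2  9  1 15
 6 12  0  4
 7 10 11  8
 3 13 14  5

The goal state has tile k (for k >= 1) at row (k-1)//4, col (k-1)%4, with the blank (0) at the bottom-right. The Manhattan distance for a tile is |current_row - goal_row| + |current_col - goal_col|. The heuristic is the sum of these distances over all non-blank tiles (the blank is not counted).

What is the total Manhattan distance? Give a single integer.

Tile 2: at (0,0), goal (0,1), distance |0-0|+|0-1| = 1
Tile 9: at (0,1), goal (2,0), distance |0-2|+|1-0| = 3
Tile 1: at (0,2), goal (0,0), distance |0-0|+|2-0| = 2
Tile 15: at (0,3), goal (3,2), distance |0-3|+|3-2| = 4
Tile 6: at (1,0), goal (1,1), distance |1-1|+|0-1| = 1
Tile 12: at (1,1), goal (2,3), distance |1-2|+|1-3| = 3
Tile 4: at (1,3), goal (0,3), distance |1-0|+|3-3| = 1
Tile 7: at (2,0), goal (1,2), distance |2-1|+|0-2| = 3
Tile 10: at (2,1), goal (2,1), distance |2-2|+|1-1| = 0
Tile 11: at (2,2), goal (2,2), distance |2-2|+|2-2| = 0
Tile 8: at (2,3), goal (1,3), distance |2-1|+|3-3| = 1
Tile 3: at (3,0), goal (0,2), distance |3-0|+|0-2| = 5
Tile 13: at (3,1), goal (3,0), distance |3-3|+|1-0| = 1
Tile 14: at (3,2), goal (3,1), distance |3-3|+|2-1| = 1
Tile 5: at (3,3), goal (1,0), distance |3-1|+|3-0| = 5
Sum: 1 + 3 + 2 + 4 + 1 + 3 + 1 + 3 + 0 + 0 + 1 + 5 + 1 + 1 + 5 = 31

Answer: 31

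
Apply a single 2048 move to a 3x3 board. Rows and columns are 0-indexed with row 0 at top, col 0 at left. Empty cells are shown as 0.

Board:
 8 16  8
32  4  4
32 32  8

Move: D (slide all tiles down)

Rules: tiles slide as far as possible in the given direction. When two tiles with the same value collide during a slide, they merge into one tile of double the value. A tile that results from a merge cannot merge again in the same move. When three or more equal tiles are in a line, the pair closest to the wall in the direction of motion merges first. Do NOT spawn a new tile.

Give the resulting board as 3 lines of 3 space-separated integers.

Slide down:
col 0: [8, 32, 32] -> [0, 8, 64]
col 1: [16, 4, 32] -> [16, 4, 32]
col 2: [8, 4, 8] -> [8, 4, 8]

Answer:  0 16  8
 8  4  4
64 32  8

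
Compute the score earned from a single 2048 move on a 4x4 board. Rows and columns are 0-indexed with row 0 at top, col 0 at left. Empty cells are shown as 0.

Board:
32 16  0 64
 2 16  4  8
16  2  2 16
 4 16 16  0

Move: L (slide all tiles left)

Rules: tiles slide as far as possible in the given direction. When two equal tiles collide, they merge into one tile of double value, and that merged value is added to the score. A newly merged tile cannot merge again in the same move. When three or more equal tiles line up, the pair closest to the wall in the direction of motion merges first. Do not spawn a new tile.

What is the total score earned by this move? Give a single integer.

Slide left:
row 0: [32, 16, 0, 64] -> [32, 16, 64, 0]  score +0 (running 0)
row 1: [2, 16, 4, 8] -> [2, 16, 4, 8]  score +0 (running 0)
row 2: [16, 2, 2, 16] -> [16, 4, 16, 0]  score +4 (running 4)
row 3: [4, 16, 16, 0] -> [4, 32, 0, 0]  score +32 (running 36)
Board after move:
32 16 64  0
 2 16  4  8
16  4 16  0
 4 32  0  0

Answer: 36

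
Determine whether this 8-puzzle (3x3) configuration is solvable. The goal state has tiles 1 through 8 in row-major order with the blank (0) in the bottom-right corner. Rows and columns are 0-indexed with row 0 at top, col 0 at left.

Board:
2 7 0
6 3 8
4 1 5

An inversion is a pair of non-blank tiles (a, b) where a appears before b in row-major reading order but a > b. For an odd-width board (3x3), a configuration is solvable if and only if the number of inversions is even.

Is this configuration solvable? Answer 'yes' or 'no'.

Inversions (pairs i<j in row-major order where tile[i] > tile[j] > 0): 15
15 is odd, so the puzzle is not solvable.

Answer: no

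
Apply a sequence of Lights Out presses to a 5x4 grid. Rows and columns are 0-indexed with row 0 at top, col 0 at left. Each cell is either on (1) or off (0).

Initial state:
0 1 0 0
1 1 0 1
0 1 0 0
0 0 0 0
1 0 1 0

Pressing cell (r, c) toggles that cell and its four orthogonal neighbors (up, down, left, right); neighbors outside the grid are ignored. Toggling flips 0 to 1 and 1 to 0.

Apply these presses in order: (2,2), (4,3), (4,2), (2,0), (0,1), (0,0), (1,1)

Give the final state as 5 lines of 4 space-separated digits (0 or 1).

After press 1 at (2,2):
0 1 0 0
1 1 1 1
0 0 1 1
0 0 1 0
1 0 1 0

After press 2 at (4,3):
0 1 0 0
1 1 1 1
0 0 1 1
0 0 1 1
1 0 0 1

After press 3 at (4,2):
0 1 0 0
1 1 1 1
0 0 1 1
0 0 0 1
1 1 1 0

After press 4 at (2,0):
0 1 0 0
0 1 1 1
1 1 1 1
1 0 0 1
1 1 1 0

After press 5 at (0,1):
1 0 1 0
0 0 1 1
1 1 1 1
1 0 0 1
1 1 1 0

After press 6 at (0,0):
0 1 1 0
1 0 1 1
1 1 1 1
1 0 0 1
1 1 1 0

After press 7 at (1,1):
0 0 1 0
0 1 0 1
1 0 1 1
1 0 0 1
1 1 1 0

Answer: 0 0 1 0
0 1 0 1
1 0 1 1
1 0 0 1
1 1 1 0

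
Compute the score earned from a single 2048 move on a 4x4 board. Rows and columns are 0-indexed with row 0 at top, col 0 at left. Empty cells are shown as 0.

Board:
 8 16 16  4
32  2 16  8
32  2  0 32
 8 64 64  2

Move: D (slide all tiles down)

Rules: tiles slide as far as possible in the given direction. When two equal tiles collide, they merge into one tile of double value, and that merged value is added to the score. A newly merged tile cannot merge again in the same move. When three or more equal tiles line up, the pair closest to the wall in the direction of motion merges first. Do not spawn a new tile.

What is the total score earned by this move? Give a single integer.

Answer: 100

Derivation:
Slide down:
col 0: [8, 32, 32, 8] -> [0, 8, 64, 8]  score +64 (running 64)
col 1: [16, 2, 2, 64] -> [0, 16, 4, 64]  score +4 (running 68)
col 2: [16, 16, 0, 64] -> [0, 0, 32, 64]  score +32 (running 100)
col 3: [4, 8, 32, 2] -> [4, 8, 32, 2]  score +0 (running 100)
Board after move:
 0  0  0  4
 8 16  0  8
64  4 32 32
 8 64 64  2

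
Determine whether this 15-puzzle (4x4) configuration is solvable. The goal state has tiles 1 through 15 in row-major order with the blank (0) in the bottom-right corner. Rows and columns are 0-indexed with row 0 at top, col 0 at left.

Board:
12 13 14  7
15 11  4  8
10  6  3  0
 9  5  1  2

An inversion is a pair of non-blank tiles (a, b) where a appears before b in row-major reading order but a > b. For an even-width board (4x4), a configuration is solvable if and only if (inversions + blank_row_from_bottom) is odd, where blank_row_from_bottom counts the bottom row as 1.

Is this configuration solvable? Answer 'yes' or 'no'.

Inversions: 83
Blank is in row 2 (0-indexed from top), which is row 2 counting from the bottom (bottom = 1).
83 + 2 = 85, which is odd, so the puzzle is solvable.

Answer: yes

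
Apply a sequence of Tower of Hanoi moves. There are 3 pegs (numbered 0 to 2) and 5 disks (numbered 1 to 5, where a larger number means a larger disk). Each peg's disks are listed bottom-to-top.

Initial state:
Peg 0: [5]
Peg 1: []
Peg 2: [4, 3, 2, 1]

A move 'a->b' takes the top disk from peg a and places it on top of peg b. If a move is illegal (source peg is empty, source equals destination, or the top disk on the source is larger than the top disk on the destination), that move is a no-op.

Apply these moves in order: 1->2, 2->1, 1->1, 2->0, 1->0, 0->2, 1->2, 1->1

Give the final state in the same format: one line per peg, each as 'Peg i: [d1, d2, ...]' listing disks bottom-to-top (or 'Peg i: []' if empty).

After move 1 (1->2):
Peg 0: [5]
Peg 1: []
Peg 2: [4, 3, 2, 1]

After move 2 (2->1):
Peg 0: [5]
Peg 1: [1]
Peg 2: [4, 3, 2]

After move 3 (1->1):
Peg 0: [5]
Peg 1: [1]
Peg 2: [4, 3, 2]

After move 4 (2->0):
Peg 0: [5, 2]
Peg 1: [1]
Peg 2: [4, 3]

After move 5 (1->0):
Peg 0: [5, 2, 1]
Peg 1: []
Peg 2: [4, 3]

After move 6 (0->2):
Peg 0: [5, 2]
Peg 1: []
Peg 2: [4, 3, 1]

After move 7 (1->2):
Peg 0: [5, 2]
Peg 1: []
Peg 2: [4, 3, 1]

After move 8 (1->1):
Peg 0: [5, 2]
Peg 1: []
Peg 2: [4, 3, 1]

Answer: Peg 0: [5, 2]
Peg 1: []
Peg 2: [4, 3, 1]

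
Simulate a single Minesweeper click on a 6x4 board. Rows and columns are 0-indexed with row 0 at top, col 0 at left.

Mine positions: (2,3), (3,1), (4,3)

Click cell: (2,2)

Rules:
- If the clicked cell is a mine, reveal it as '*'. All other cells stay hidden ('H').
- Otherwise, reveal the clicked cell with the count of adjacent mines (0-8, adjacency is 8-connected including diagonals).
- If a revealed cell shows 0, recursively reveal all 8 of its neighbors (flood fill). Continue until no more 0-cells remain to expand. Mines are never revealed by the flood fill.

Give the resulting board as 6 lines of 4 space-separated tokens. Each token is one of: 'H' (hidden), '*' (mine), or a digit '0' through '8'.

H H H H
H H H H
H H 2 H
H H H H
H H H H
H H H H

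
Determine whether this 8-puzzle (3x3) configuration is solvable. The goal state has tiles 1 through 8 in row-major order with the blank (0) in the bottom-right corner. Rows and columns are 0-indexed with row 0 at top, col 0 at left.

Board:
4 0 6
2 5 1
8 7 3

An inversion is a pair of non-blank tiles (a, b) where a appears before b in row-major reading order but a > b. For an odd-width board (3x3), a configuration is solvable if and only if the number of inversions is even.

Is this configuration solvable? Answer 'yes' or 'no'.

Answer: no

Derivation:
Inversions (pairs i<j in row-major order where tile[i] > tile[j] > 0): 13
13 is odd, so the puzzle is not solvable.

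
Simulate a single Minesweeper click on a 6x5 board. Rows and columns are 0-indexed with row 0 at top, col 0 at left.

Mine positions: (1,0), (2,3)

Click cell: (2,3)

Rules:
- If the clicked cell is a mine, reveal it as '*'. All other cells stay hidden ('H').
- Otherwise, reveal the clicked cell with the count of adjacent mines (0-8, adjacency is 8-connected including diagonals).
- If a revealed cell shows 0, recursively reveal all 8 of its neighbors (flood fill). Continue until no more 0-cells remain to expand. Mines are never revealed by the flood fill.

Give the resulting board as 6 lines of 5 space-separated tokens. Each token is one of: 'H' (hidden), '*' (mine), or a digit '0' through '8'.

H H H H H
H H H H H
H H H * H
H H H H H
H H H H H
H H H H H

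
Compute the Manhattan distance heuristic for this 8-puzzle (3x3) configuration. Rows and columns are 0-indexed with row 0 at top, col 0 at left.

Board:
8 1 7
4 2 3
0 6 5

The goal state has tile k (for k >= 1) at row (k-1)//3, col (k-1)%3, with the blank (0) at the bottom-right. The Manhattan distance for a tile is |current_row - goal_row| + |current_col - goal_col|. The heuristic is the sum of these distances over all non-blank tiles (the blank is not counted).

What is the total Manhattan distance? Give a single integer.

Tile 8: at (0,0), goal (2,1), distance |0-2|+|0-1| = 3
Tile 1: at (0,1), goal (0,0), distance |0-0|+|1-0| = 1
Tile 7: at (0,2), goal (2,0), distance |0-2|+|2-0| = 4
Tile 4: at (1,0), goal (1,0), distance |1-1|+|0-0| = 0
Tile 2: at (1,1), goal (0,1), distance |1-0|+|1-1| = 1
Tile 3: at (1,2), goal (0,2), distance |1-0|+|2-2| = 1
Tile 6: at (2,1), goal (1,2), distance |2-1|+|1-2| = 2
Tile 5: at (2,2), goal (1,1), distance |2-1|+|2-1| = 2
Sum: 3 + 1 + 4 + 0 + 1 + 1 + 2 + 2 = 14

Answer: 14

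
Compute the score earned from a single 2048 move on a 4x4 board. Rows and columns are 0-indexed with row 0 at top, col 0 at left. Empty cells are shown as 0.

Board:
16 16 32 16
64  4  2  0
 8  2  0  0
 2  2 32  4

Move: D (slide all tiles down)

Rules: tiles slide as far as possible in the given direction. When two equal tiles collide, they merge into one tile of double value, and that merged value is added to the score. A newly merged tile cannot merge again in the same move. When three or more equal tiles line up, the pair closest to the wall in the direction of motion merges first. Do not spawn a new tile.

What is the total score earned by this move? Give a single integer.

Answer: 4

Derivation:
Slide down:
col 0: [16, 64, 8, 2] -> [16, 64, 8, 2]  score +0 (running 0)
col 1: [16, 4, 2, 2] -> [0, 16, 4, 4]  score +4 (running 4)
col 2: [32, 2, 0, 32] -> [0, 32, 2, 32]  score +0 (running 4)
col 3: [16, 0, 0, 4] -> [0, 0, 16, 4]  score +0 (running 4)
Board after move:
16  0  0  0
64 16 32  0
 8  4  2 16
 2  4 32  4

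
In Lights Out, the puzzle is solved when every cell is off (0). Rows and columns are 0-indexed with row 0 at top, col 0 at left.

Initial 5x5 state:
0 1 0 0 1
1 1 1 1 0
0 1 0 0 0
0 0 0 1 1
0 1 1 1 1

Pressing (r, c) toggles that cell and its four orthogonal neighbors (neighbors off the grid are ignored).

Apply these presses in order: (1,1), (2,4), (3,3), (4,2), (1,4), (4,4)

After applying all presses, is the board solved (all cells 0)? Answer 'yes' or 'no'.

After press 1 at (1,1):
0 0 0 0 1
0 0 0 1 0
0 0 0 0 0
0 0 0 1 1
0 1 1 1 1

After press 2 at (2,4):
0 0 0 0 1
0 0 0 1 1
0 0 0 1 1
0 0 0 1 0
0 1 1 1 1

After press 3 at (3,3):
0 0 0 0 1
0 0 0 1 1
0 0 0 0 1
0 0 1 0 1
0 1 1 0 1

After press 4 at (4,2):
0 0 0 0 1
0 0 0 1 1
0 0 0 0 1
0 0 0 0 1
0 0 0 1 1

After press 5 at (1,4):
0 0 0 0 0
0 0 0 0 0
0 0 0 0 0
0 0 0 0 1
0 0 0 1 1

After press 6 at (4,4):
0 0 0 0 0
0 0 0 0 0
0 0 0 0 0
0 0 0 0 0
0 0 0 0 0

Lights still on: 0

Answer: yes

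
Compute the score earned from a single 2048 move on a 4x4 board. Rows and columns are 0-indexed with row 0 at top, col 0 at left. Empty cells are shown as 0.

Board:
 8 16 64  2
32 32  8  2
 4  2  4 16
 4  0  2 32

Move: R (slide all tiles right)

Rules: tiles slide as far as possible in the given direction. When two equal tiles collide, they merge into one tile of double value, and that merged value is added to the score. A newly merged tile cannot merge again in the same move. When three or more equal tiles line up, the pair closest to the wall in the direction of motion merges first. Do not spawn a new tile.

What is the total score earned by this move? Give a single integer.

Answer: 64

Derivation:
Slide right:
row 0: [8, 16, 64, 2] -> [8, 16, 64, 2]  score +0 (running 0)
row 1: [32, 32, 8, 2] -> [0, 64, 8, 2]  score +64 (running 64)
row 2: [4, 2, 4, 16] -> [4, 2, 4, 16]  score +0 (running 64)
row 3: [4, 0, 2, 32] -> [0, 4, 2, 32]  score +0 (running 64)
Board after move:
 8 16 64  2
 0 64  8  2
 4  2  4 16
 0  4  2 32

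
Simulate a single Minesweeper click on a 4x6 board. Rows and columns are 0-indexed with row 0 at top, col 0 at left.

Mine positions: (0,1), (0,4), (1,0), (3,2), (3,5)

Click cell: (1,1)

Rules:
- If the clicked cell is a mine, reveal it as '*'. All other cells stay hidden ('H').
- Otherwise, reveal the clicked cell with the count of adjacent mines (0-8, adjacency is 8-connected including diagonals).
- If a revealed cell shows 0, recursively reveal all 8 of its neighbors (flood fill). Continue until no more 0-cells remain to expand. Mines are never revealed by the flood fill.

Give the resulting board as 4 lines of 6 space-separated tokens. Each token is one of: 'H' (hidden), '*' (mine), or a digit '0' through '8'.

H H H H H H
H 2 H H H H
H H H H H H
H H H H H H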